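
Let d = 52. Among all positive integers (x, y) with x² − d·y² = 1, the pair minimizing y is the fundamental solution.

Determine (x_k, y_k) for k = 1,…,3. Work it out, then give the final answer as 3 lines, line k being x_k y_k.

[7; 4,1,2,1,4,14] for √52; ℓ=6 ⇒ convergent index 5
k=0  a_k=7  p_k/q_k = 7/1
…
k=2  a_k=1  p_k/q_k = 36/5
k=3  a_k=2  p_k/q_k = 101/14
k=4  a_k=1  p_k/q_k = 137/19
k=5  a_k=4  p_k/q_k = 649/90
(x₁, y₁) = (649, 90);  649² − 52·90² = 1 ✓
(x_2, y_2) = (649·649 + 52·90·90, 649·90 + 90·649) = (842401, 116820)
(x_3, y_3) = (649·842401 + 52·90·116820, 649·116820 + 90·842401) = (1093435849, 151632270)

649 90
842401 116820
1093435849 151632270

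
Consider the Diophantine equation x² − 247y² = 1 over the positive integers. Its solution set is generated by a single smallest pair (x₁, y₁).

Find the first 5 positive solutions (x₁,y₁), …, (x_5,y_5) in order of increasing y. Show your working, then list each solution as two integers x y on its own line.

85292 5427
14549450527 925759368
2481903468612476 157919736025485
423373021275241155457 26938580249245573872
72220663458733833793864412 4595290773079387237355763

d=247: √d = [15; 1,2,1,1,9,1,9,1,1,2,1,30] (ℓ=12, even), read p_11/q_11
i=0: a=15 ⇒ p=15, q=1
i=1: a=1 ⇒ p=16, q=1
…
i=3: a=1 ⇒ p=63, q=4
i=4: a=1 ⇒ p=110, q=7
…
i=8: a=1 ⇒ p=12683, q=807
i=9: a=1 ⇒ p=24203, q=1540
i=10: a=2 ⇒ p=61089, q=3887
i=11: a=1 ⇒ p=85292, q=5427
(x₁, y₁) = (85292, 5427);  85292² − 247·5427² = 1 ✓
(85292+5427√247)^2 = 14549450527 + 925759368√247
(85292+5427√247)^3 = 2481903468612476 + 157919736025485√247
(85292+5427√247)^4 = 423373021275241155457 + 26938580249245573872√247
(85292+5427√247)^5 = 72220663458733833793864412 + 4595290773079387237355763√247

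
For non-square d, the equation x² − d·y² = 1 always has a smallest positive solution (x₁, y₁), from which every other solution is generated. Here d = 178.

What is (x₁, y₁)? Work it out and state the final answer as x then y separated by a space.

d=178: √d = [13; 2,1,12,1,2,26] (ℓ=6, even), read p_5/q_5
i=0: a=13 ⇒ p=13, q=1
i=1: a=2 ⇒ p=27, q=2
i=2: a=1 ⇒ p=40, q=3
i=3: a=12 ⇒ p=507, q=38
i=4: a=1 ⇒ p=547, q=41
i=5: a=2 ⇒ p=1601, q=120
→ (1601, 120).  Check: 1601²=2563201, 178·120²=2563200, difference 1.

1601 120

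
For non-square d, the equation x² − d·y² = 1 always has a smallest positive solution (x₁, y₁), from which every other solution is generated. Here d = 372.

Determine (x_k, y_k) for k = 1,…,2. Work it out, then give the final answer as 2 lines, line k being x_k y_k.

√372 → a₀=19, period (3,2,12,2,3,38); ℓ=6 even so k=5
step 0: (19, 1)  from 19·(1,0) + (0,1)
…
step 4: (3491, 181)  from 2·(1678,87) + (135,7)
step 5: (12151, 630)  from 3·(3491,181) + (1678,87)
(x₁, y₁) = (12151, 630);  12151² − 372·630² = 1 ✓
k=2:  x_2 = 12151·12151+372·630·630 = 295293601,  y_2 = 12151·630+630·12151 = 15310260

12151 630
295293601 15310260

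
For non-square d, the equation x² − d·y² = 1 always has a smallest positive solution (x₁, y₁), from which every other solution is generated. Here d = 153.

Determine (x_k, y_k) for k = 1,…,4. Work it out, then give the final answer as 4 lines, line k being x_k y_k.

d=153: √d = [12; 2,1,2,2,2,1,2,24] (ℓ=8, even), read p_7/q_7
i=0: a=12 ⇒ p=12, q=1
…
i=2: a=1 ⇒ p=37, q=3
…
i=4: a=2 ⇒ p=235, q=19
…
i=6: a=1 ⇒ p=804, q=65
i=7: a=2 ⇒ p=2177, q=176
fundamental: x₁=2177, y₁=176  (since 4739329 − 153·30976 = 1)
(2177+176√153)^2 = 9478657 + 766304√153
(2177+176√153)^3 = 41270070401 + 3336487440√153
(2177+176√153)^4 = 179689877047297 + 14527065547456√153

2177 176
9478657 766304
41270070401 3336487440
179689877047297 14527065547456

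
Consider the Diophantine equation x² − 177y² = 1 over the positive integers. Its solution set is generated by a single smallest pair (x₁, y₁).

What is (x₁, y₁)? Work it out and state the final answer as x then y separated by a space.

d=177: √d = [13; 3,3,2,8,2,3,3,26] (ℓ=8, even), read p_7/q_7
i=0: a=13 ⇒ p=13, q=1
…
i=6: a=3 ⇒ p=18985, q=1427
i=7: a=3 ⇒ p=62423, q=4692
fundamental: x₁=62423, y₁=4692  (since 3896630929 − 177·22014864 = 1)

62423 4692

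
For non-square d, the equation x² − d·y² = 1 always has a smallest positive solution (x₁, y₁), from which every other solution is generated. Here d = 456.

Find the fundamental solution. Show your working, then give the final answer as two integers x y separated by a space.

√456 → a₀=21, period (2,1,4,1,2,42); ℓ=6 even so k=5
a_0=21:  p_0=21·1+0=21,  q_0=21·0+1=1
a_1=2:  p_1=2·21+1=43,  q_1=2·1+0=2
a_2=1:  p_2=1·43+21=64,  q_2=1·2+1=3
a_3=4:  p_3=4·64+43=299,  q_3=4·3+2=14
a_4=1:  p_4=1·299+64=363,  q_4=1·14+3=17
a_5=2:  p_5=2·363+299=1025,  q_5=2·17+14=48
→ (1025, 48).  Check: 1025²=1050625, 456·48²=1050624, difference 1.

1025 48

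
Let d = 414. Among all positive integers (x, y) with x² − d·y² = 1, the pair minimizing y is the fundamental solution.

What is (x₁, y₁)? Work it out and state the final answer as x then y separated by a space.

24335 1196

[20; 2,1,7,2,7,1,2,40] for √414; ℓ=8 ⇒ convergent index 7
i=0: a=20 ⇒ p=20, q=1
i=1: a=2 ⇒ p=41, q=2
i=2: a=1 ⇒ p=61, q=3
i=3: a=7 ⇒ p=468, q=23
…
i=5: a=7 ⇒ p=7447, q=366
i=6: a=1 ⇒ p=8444, q=415
i=7: a=2 ⇒ p=24335, q=1196
(x₁, y₁) = (24335, 1196);  24335² − 414·1196² = 1 ✓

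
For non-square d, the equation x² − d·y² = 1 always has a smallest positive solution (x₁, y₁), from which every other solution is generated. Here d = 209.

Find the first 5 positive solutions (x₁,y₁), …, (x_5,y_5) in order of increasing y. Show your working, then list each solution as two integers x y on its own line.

√209 → a₀=14, period (2,5,3,2,3,5,2,28); ℓ=8 even so k=7
k=0  a_k=14  p_k/q_k = 14/1
k=1  a_k=2  p_k/q_k = 29/2
k=2  a_k=5  p_k/q_k = 159/11
…
k=4  a_k=2  p_k/q_k = 1171/81
…
k=6  a_k=5  p_k/q_k = 21266/1471
k=7  a_k=2  p_k/q_k = 46551/3220
(x₁, y₁) = (46551, 3220);  46551² − 209·3220² = 1 ✓
(x_2, y_2) = (46551·46551 + 209·3220·3220, 46551·3220 + 3220·46551) = (4333991201, 299788440)
(x_3, y_3) = (46551·4333991201 + 209·3220·299788440, 46551·299788440 + 3220·4333991201) = (403503248748951, 27910903337660)
(x_4, y_4) = (46551·403503248748951 + 209·3220·27910903337660, 46551·27910903337660 + 3220·403503248748951) = (37566959460690844801, 2598560922243032880)
(x_5, y_5) = (46551·37566959460690844801 + 209·3220·2598560922243032880, 46551·2598560922243032880 + 3220·37566959460690844801) = (3497559059305735783913751, 241931218954759943856100)

46551 3220
4333991201 299788440
403503248748951 27910903337660
37566959460690844801 2598560922243032880
3497559059305735783913751 241931218954759943856100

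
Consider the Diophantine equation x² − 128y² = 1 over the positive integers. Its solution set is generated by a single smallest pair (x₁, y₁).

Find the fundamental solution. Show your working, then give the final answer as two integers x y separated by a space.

577 51

√128 → a₀=11, period (3,5,3,22); ℓ=4 even so k=3
k=0  a_k=11  p_k/q_k = 11/1
…
k=2  a_k=5  p_k/q_k = 181/16
k=3  a_k=3  p_k/q_k = 577/51
fundamental: x₁=577, y₁=51  (since 332929 − 128·2601 = 1)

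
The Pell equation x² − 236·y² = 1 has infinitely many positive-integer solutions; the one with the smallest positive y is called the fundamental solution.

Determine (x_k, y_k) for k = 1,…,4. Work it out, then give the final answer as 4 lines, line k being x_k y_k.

√236 = [15; 2,1,3,5,1,6,1,5,3,1,2,30, …], period ℓ=12 (even) → k=11
k=0  a_k=15  p_k/q_k = 15/1
k=1  a_k=2  p_k/q_k = 31/2
k=2  a_k=1  p_k/q_k = 46/3
k=3  a_k=3  p_k/q_k = 169/11
…
k=7  a_k=1  p_k/q_k = 8311/541
…
k=9  a_k=3  p_k/q_k = 154729/10072
k=10  a_k=1  p_k/q_k = 203535/13249
k=11  a_k=2  p_k/q_k = 561799/36570
(x₁, y₁) = (561799, 36570);  561799² − 236·36570² = 1 ✓
k=2:  x_2 = 561799·561799+236·36570·36570 = 631236232801,  y_2 = 561799·36570+36570·561799 = 41089978860
k=3:  x_3 = 561799·631236232801+236·36570·41089978860 = 709255768702176199,  y_3 = 561799·41089978860+36570·631236232801 = 46168618067101710
k=4:  x_4 = 561799·709255768702176199+236·36570·46168618067101710 = 796918363201596536611201,  y_4 = 561799·46168618067101710+36570·709255768702176199 = 51874966922918257173720

561799 36570
631236232801 41089978860
709255768702176199 46168618067101710
796918363201596536611201 51874966922918257173720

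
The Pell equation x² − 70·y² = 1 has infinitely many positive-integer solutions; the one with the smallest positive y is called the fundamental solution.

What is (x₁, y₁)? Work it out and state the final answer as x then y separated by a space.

√70 → a₀=8, period (2,1,2,1,2,16); ℓ=6 even so k=5
i=0: a=8 ⇒ p=8, q=1
i=1: a=2 ⇒ p=17, q=2
…
i=4: a=1 ⇒ p=92, q=11
i=5: a=2 ⇒ p=251, q=30
(x₁, y₁) = (251, 30);  251² − 70·30² = 1 ✓

251 30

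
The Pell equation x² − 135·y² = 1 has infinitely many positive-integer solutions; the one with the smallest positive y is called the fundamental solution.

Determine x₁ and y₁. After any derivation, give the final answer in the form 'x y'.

√135 = [11; 1,1,1,1,1,1,1,22, …], period ℓ=8 (even) → k=7
k=0  a_k=11  p_k/q_k = 11/1
k=1  a_k=1  p_k/q_k = 12/1
k=2  a_k=1  p_k/q_k = 23/2
k=3  a_k=1  p_k/q_k = 35/3
k=4  a_k=1  p_k/q_k = 58/5
k=5  a_k=1  p_k/q_k = 93/8
k=6  a_k=1  p_k/q_k = 151/13
k=7  a_k=1  p_k/q_k = 244/21
(x₁, y₁) = (244, 21);  244² − 135·21² = 1 ✓

244 21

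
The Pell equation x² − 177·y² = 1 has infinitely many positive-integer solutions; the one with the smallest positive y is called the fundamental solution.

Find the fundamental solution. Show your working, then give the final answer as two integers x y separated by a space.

[13; 3,3,2,8,2,3,3,26] for √177; ℓ=8 ⇒ convergent index 7
step 0: (13, 1)  from 13·(1,0) + (0,1)
…
step 2: (133, 10)  from 3·(40,3) + (13,1)
step 3: (306, 23)  from 2·(133,10) + (40,3)
step 4: (2581, 194)  from 8·(306,23) + (133,10)
step 5: (5468, 411)  from 2·(2581,194) + (306,23)
step 6: (18985, 1427)  from 3·(5468,411) + (2581,194)
step 7: (62423, 4692)  from 3·(18985,1427) + (5468,411)
(x₁, y₁) = (62423, 4692);  62423² − 177·4692² = 1 ✓

62423 4692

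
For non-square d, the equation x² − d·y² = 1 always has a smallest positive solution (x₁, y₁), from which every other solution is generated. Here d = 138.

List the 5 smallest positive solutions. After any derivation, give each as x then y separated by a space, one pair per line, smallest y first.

[11; 1,2,1,22] for √138; ℓ=4 ⇒ convergent index 3
i=0: a=11 ⇒ p=11, q=1
i=1: a=1 ⇒ p=12, q=1
i=2: a=2 ⇒ p=35, q=3
i=3: a=1 ⇒ p=47, q=4
fundamental: x₁=47, y₁=4  (since 2209 − 138·16 = 1)
(47+4√138)^2 = 4417 + 376√138
(47+4√138)^3 = 415151 + 35340√138
(47+4√138)^4 = 39019777 + 3321584√138
(47+4√138)^5 = 3667443887 + 312193556√138

47 4
4417 376
415151 35340
39019777 3321584
3667443887 312193556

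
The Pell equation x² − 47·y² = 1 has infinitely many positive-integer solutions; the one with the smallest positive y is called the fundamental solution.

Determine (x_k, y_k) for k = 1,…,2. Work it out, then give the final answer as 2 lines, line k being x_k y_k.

√47 → a₀=6, period (1,5,1,12); ℓ=4 even so k=3
k=0  a_k=6  p_k/q_k = 6/1
k=1  a_k=1  p_k/q_k = 7/1
k=2  a_k=5  p_k/q_k = 41/6
k=3  a_k=1  p_k/q_k = 48/7
→ (48, 7).  Check: 48²=2304, 47·7²=2303, difference 1.
n=2: (48,7)∘(48,7) = (48·48+47·7·7, 48·7+7·48) = (4607,672)

48 7
4607 672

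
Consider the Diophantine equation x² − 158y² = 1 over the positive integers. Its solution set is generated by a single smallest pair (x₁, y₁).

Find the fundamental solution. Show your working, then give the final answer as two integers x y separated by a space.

7743 616

[12; 1,1,3,12,3,1,1,24] for √158; ℓ=8 ⇒ convergent index 7
step 0: (12, 1)  from 12·(1,0) + (0,1)
step 1: (13, 1)  from 1·(12,1) + (1,0)
step 2: (25, 2)  from 1·(13,1) + (12,1)
step 3: (88, 7)  from 3·(25,2) + (13,1)
step 4: (1081, 86)  from 12·(88,7) + (25,2)
step 5: (3331, 265)  from 3·(1081,86) + (88,7)
step 6: (4412, 351)  from 1·(3331,265) + (1081,86)
step 7: (7743, 616)  from 1·(4412,351) + (3331,265)
fundamental: x₁=7743, y₁=616  (since 59954049 − 158·379456 = 1)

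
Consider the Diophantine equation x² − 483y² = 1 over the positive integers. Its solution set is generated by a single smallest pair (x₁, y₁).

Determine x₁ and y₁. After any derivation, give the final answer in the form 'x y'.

√483 = [21; 1,42, …], period ℓ=2 (even) → k=1
k=0  a_k=21  p_k/q_k = 21/1
k=1  a_k=1  p_k/q_k = 22/1
fundamental: x₁=22, y₁=1  (since 484 − 483·1 = 1)

22 1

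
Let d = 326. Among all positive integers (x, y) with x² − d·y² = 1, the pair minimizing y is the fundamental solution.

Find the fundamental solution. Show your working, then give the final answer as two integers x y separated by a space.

325 18

√326 → a₀=18, period (18,36); ℓ=2 even so k=1
step 0: (18, 1)  from 18·(1,0) + (0,1)
step 1: (325, 18)  from 18·(18,1) + (1,0)
fundamental: x₁=325, y₁=18  (since 105625 − 326·324 = 1)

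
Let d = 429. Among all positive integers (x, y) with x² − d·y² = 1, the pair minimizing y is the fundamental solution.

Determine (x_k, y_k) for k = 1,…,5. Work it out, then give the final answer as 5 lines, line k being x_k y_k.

1524095 73584
4645731138049 224298012960
14161071197688057215 683702960124468816
43165635614076113391052801 2084056526021580302230080
131577058822456507006275549422975 6352600262053037158494583086384

√429 → a₀=20, period (1,2,2,9,1,12,1,9,2,2,1,40); ℓ=12 even so k=11
a_0=20:  p_0=20·1+0=20,  q_0=20·0+1=1
a_1=1:  p_1=1·20+1=21,  q_1=1·1+0=1
…
a_3=2:  p_3=2·62+21=145,  q_3=2·3+1=7
a_4=9:  p_4=9·145+62=1367,  q_4=9·7+3=66
a_5=1:  p_5=1·1367+145=1512,  q_5=1·66+7=73
a_6=12:  p_6=12·1512+1367=19511,  q_6=12·73+66=942
a_7=1:  p_7=1·19511+1512=21023,  q_7=1·942+73=1015
a_8=9:  p_8=9·21023+19511=208718,  q_8=9·1015+942=10077
a_9=2:  p_9=2·208718+21023=438459,  q_9=2·10077+1015=21169
a_10=2:  p_10=2·438459+208718=1085636,  q_10=2·21169+10077=52415
a_11=1:  p_11=1·1085636+438459=1524095,  q_11=1·52415+21169=73584
→ (1524095, 73584).  Check: 1524095²=2322865569025, 429·73584²=2322865569024, difference 1.
(x_2, y_2) = (1524095·1524095 + 429·73584·73584, 1524095·73584 + 73584·1524095) = (4645731138049, 224298012960)
(x_3, y_3) = (1524095·4645731138049 + 429·73584·224298012960, 1524095·224298012960 + 73584·4645731138049) = (14161071197688057215, 683702960124468816)
(x_4, y_4) = (1524095·14161071197688057215 + 429·73584·683702960124468816, 1524095·683702960124468816 + 73584·14161071197688057215) = (43165635614076113391052801, 2084056526021580302230080)
(x_5, y_5) = (1524095·43165635614076113391052801 + 429·73584·2084056526021580302230080, 1524095·2084056526021580302230080 + 73584·43165635614076113391052801) = (131577058822456507006275549422975, 6352600262053037158494583086384)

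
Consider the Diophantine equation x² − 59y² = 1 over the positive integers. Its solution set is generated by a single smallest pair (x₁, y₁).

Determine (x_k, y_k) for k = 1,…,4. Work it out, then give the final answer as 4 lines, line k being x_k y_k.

√59 = [7; 1,2,7,2,1,14, …], period ℓ=6 (even) → k=5
k=0  a_k=7  p_k/q_k = 7/1
k=1  a_k=1  p_k/q_k = 8/1
…
k=3  a_k=7  p_k/q_k = 169/22
k=4  a_k=2  p_k/q_k = 361/47
k=5  a_k=1  p_k/q_k = 530/69
→ (530, 69).  Check: 530²=280900, 59·69²=280899, difference 1.
k=2:  x_2 = 530·530+59·69·69 = 561799,  y_2 = 530·69+69·530 = 73140
k=3:  x_3 = 530·561799+59·69·73140 = 595506410,  y_3 = 530·73140+69·561799 = 77528331
k=4:  x_4 = 530·595506410+59·69·77528331 = 631236232801,  y_4 = 530·77528331+69·595506410 = 82179957720

530 69
561799 73140
595506410 77528331
631236232801 82179957720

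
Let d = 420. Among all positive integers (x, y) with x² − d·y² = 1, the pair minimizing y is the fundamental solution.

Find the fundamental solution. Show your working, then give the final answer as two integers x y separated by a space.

41 2

√420 → a₀=20, period (2,40); ℓ=2 even so k=1
a_0=20:  p_0=20·1+0=20,  q_0=20·0+1=1
a_1=2:  p_1=2·20+1=41,  q_1=2·1+0=2
→ (41, 2).  Check: 41²=1681, 420·2²=1680, difference 1.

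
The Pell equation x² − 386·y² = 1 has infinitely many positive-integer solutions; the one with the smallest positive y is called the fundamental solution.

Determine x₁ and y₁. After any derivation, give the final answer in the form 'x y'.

111555 5678

√386 → a₀=19, period (1,1,1,4,1,18,1,4,1,1,1,38); ℓ=12 even so k=11
k=0  a_k=19  p_k/q_k = 19/1
…
k=4  a_k=4  p_k/q_k = 275/14
…
k=10  a_k=1  p_k/q_k = 72163/3673
k=11  a_k=1  p_k/q_k = 111555/5678
(x₁, y₁) = (111555, 5678);  111555² − 386·5678² = 1 ✓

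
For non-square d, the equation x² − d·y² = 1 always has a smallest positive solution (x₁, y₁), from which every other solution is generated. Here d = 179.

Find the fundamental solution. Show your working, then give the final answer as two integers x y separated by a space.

d=179: √d = [13; 2,1,1,1,3,…,1,2,26] (ℓ=14, even), read p_13/q_13
a_0=13:  p_0=13·1+0=13,  q_0=13·0+1=1
a_1=2:  p_1=2·13+1=27,  q_1=2·1+0=2
a_2=1:  p_2=1·27+13=40,  q_2=1·2+1=3
…
a_4=1:  p_4=1·67+40=107,  q_4=1·5+3=8
…
a_6=5:  p_6=5·388+107=2047,  q_6=5·29+8=153
a_7=13:  p_7=13·2047+388=26999,  q_7=13·153+29=2018
a_8=5:  p_8=5·26999+2047=137042,  q_8=5·2018+153=10243
a_9=3:  p_9=3·137042+26999=438125,  q_9=3·10243+2018=32747
…
a_11=1:  p_11=1·575167+438125=1013292,  q_11=1·42990+32747=75737
a_12=1:  p_12=1·1013292+575167=1588459,  q_12=1·75737+42990=118727
a_13=2:  p_13=2·1588459+1013292=4190210,  q_13=2·118727+75737=313191
(x₁, y₁) = (4190210, 313191);  4190210² − 179·313191² = 1 ✓

4190210 313191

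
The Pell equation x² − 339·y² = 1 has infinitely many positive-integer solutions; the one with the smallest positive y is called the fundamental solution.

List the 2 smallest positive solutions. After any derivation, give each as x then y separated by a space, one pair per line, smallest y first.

97970 5321
19196241799 1042596740

√339 → a₀=18, period (2,2,2,1,17,1,2,2,2,36); ℓ=10 even so k=9
a_0=18:  p_0=18·1+0=18,  q_0=18·0+1=1
a_1=2:  p_1=2·18+1=37,  q_1=2·1+0=2
a_2=2:  p_2=2·37+18=92,  q_2=2·2+1=5
…
a_4=1:  p_4=1·221+92=313,  q_4=1·12+5=17
a_5=17:  p_5=17·313+221=5542,  q_5=17·17+12=301
…
a_8=2:  p_8=2·17252+5855=40359,  q_8=2·937+318=2192
a_9=2:  p_9=2·40359+17252=97970,  q_9=2·2192+937=5321
(x₁, y₁) = (97970, 5321);  97970² − 339·5321² = 1 ✓
n=2: (97970,5321)∘(97970,5321) = (97970·97970+339·5321·5321, 97970·5321+5321·97970) = (19196241799,1042596740)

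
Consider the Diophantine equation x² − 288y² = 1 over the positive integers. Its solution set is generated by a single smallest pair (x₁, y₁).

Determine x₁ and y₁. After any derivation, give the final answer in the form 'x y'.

17 1

d=288: √d = [16; 1,32] (ℓ=2, even), read p_1/q_1
i=0: a=16 ⇒ p=16, q=1
i=1: a=1 ⇒ p=17, q=1
→ (17, 1).  Check: 17²=289, 288·1²=288, difference 1.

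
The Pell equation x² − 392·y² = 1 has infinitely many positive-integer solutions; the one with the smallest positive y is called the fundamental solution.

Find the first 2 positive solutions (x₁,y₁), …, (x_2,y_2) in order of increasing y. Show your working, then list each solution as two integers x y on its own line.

99 5
19601 990

√392 = [19; 1,3,1,38, …], period ℓ=4 (even) → k=3
step 0: (19, 1)  from 19·(1,0) + (0,1)
…
step 2: (79, 4)  from 3·(20,1) + (19,1)
step 3: (99, 5)  from 1·(79,4) + (20,1)
→ (99, 5).  Check: 99²=9801, 392·5²=9800, difference 1.
n=2: (99,5)∘(99,5) = (99·99+392·5·5, 99·5+5·99) = (19601,990)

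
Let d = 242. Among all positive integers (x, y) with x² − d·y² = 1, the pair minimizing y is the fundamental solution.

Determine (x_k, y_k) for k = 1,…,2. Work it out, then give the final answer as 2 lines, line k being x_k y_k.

√242 = [15; 1,1,3,1,14,1,3,1,1,30, …], period ℓ=10 (even) → k=9
step 0: (15, 1)  from 15·(1,0) + (0,1)
step 1: (16, 1)  from 1·(15,1) + (1,0)
…
step 6: (2209, 142)  from 1·(2069,133) + (140,9)
…
step 8: (10905, 701)  from 1·(8696,559) + (2209,142)
step 9: (19601, 1260)  from 1·(10905,701) + (8696,559)
fundamental: x₁=19601, y₁=1260  (since 384199201 − 242·1587600 = 1)
k=2:  x_2 = 19601·19601+242·1260·1260 = 768398401,  y_2 = 19601·1260+1260·19601 = 49394520

19601 1260
768398401 49394520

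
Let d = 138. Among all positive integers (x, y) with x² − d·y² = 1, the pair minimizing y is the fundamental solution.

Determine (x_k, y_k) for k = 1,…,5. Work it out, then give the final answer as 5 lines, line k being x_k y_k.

[11; 1,2,1,22] for √138; ℓ=4 ⇒ convergent index 3
k=0  a_k=11  p_k/q_k = 11/1
…
k=2  a_k=2  p_k/q_k = 35/3
k=3  a_k=1  p_k/q_k = 47/4
→ (47, 4).  Check: 47²=2209, 138·4²=2208, difference 1.
n=2: (47,4)∘(47,4) = (47·47+138·4·4, 47·4+4·47) = (4417,376)
n=3: (4417,376)∘(47,4) = (47·4417+138·4·376, 47·376+4·4417) = (415151,35340)
n=4: (415151,35340)∘(47,4) = (47·415151+138·4·35340, 47·35340+4·415151) = (39019777,3321584)
n=5: (39019777,3321584)∘(47,4) = (47·39019777+138·4·3321584, 47·3321584+4·39019777) = (3667443887,312193556)

47 4
4417 376
415151 35340
39019777 3321584
3667443887 312193556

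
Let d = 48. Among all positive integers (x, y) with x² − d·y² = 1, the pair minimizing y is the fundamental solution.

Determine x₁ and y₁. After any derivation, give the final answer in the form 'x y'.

7 1

√48 = [6; 1,12, …], period ℓ=2 (even) → k=1
step 0: (6, 1)  from 6·(1,0) + (0,1)
step 1: (7, 1)  from 1·(6,1) + (1,0)
fundamental: x₁=7, y₁=1  (since 49 − 48·1 = 1)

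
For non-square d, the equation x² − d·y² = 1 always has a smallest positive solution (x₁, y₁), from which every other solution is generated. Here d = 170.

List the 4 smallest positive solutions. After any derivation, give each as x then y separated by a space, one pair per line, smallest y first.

339 26
229841 17628
155831859 11951758
105653770561 8103274296

d=170: √d = [13; 26] (ℓ=1, odd), read p_1/q_1
i=0: a=13 ⇒ p=13, q=1
i=1: a=26 ⇒ p=339, q=26
→ (339, 26).  Check: 339²=114921, 170·26²=114920, difference 1.
(x_2, y_2) = (339·339 + 170·26·26, 339·26 + 26·339) = (229841, 17628)
(x_3, y_3) = (339·229841 + 170·26·17628, 339·17628 + 26·229841) = (155831859, 11951758)
(x_4, y_4) = (339·155831859 + 170·26·11951758, 339·11951758 + 26·155831859) = (105653770561, 8103274296)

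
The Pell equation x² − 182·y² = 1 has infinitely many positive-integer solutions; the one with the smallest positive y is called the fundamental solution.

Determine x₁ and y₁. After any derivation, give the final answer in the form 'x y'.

d=182: √d = [13; 2,26] (ℓ=2, even), read p_1/q_1
i=0: a=13 ⇒ p=13, q=1
i=1: a=2 ⇒ p=27, q=2
(x₁, y₁) = (27, 2);  27² − 182·2² = 1 ✓

27 2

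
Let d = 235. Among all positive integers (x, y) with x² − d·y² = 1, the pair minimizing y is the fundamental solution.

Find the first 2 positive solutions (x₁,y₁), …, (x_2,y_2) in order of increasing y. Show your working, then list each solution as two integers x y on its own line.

46 3
4231 276

[15; 3,30] for √235; ℓ=2 ⇒ convergent index 1
k=0  a_k=15  p_k/q_k = 15/1
k=1  a_k=3  p_k/q_k = 46/3
(x₁, y₁) = (46, 3);  46² − 235·3² = 1 ✓
(46+3√235)^2 = 4231 + 276√235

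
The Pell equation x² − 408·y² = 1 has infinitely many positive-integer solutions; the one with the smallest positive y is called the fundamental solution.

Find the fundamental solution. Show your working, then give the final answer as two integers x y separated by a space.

101 5

√408 = [20; 5,40, …], period ℓ=2 (even) → k=1
k=0  a_k=20  p_k/q_k = 20/1
k=1  a_k=5  p_k/q_k = 101/5
→ (101, 5).  Check: 101²=10201, 408·5²=10200, difference 1.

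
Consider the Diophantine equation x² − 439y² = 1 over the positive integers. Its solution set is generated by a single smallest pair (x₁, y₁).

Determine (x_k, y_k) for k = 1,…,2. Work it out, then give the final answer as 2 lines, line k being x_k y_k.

[20; 1,19,1,40] for √439; ℓ=4 ⇒ convergent index 3
k=0  a_k=20  p_k/q_k = 20/1
…
k=2  a_k=19  p_k/q_k = 419/20
k=3  a_k=1  p_k/q_k = 440/21
→ (440, 21).  Check: 440²=193600, 439·21²=193599, difference 1.
(440+21√439)^2 = 387199 + 18480√439

440 21
387199 18480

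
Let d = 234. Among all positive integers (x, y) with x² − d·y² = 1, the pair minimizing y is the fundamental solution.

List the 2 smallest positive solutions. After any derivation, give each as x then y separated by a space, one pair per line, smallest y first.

5201 340
54100801 3536680

[15; 3,2,1,2,1,2,3,30] for √234; ℓ=8 ⇒ convergent index 7
a_0=15:  p_0=15·1+0=15,  q_0=15·0+1=1
…
a_2=2:  p_2=2·46+15=107,  q_2=2·3+1=7
…
a_4=2:  p_4=2·153+107=413,  q_4=2·10+7=27
a_5=1:  p_5=1·413+153=566,  q_5=1·27+10=37
a_6=2:  p_6=2·566+413=1545,  q_6=2·37+27=101
a_7=3:  p_7=3·1545+566=5201,  q_7=3·101+37=340
(x₁, y₁) = (5201, 340);  5201² − 234·340² = 1 ✓
(5201+340√234)^2 = 54100801 + 3536680√234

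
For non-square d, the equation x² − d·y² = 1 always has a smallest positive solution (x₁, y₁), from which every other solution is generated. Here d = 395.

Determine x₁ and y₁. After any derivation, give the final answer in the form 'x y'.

159 8

√395 = [19; 1,6,1,38, …], period ℓ=4 (even) → k=3
a_0=19:  p_0=19·1+0=19,  q_0=19·0+1=1
a_1=1:  p_1=1·19+1=20,  q_1=1·1+0=1
a_2=6:  p_2=6·20+19=139,  q_2=6·1+1=7
a_3=1:  p_3=1·139+20=159,  q_3=1·7+1=8
→ (159, 8).  Check: 159²=25281, 395·8²=25280, difference 1.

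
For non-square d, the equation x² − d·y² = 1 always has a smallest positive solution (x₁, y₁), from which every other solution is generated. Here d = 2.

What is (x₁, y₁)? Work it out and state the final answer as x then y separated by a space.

3 2

√2 → a₀=1, period (2); ℓ=1 odd so k=1
k=0  a_k=1  p_k/q_k = 1/1
k=1  a_k=2  p_k/q_k = 3/2
→ (3, 2).  Check: 3²=9, 2·2²=8, difference 1.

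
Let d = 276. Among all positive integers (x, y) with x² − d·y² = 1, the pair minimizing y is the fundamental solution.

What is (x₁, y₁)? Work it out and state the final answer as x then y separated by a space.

[16; 1,1,1,1,2,2,2,1,1,1,1,32] for √276; ℓ=12 ⇒ convergent index 11
k=0  a_k=16  p_k/q_k = 16/1
k=1  a_k=1  p_k/q_k = 17/1
…
k=4  a_k=1  p_k/q_k = 83/5
…
k=9  a_k=1  p_k/q_k = 3007/181
k=10  a_k=1  p_k/q_k = 4768/287
k=11  a_k=1  p_k/q_k = 7775/468
→ (7775, 468).  Check: 7775²=60450625, 276·468²=60450624, difference 1.

7775 468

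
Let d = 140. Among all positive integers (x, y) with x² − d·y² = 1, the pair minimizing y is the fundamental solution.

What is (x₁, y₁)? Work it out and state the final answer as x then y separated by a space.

71 6

√140 → a₀=11, period (1,4,1,22); ℓ=4 even so k=3
k=0  a_k=11  p_k/q_k = 11/1
k=1  a_k=1  p_k/q_k = 12/1
k=2  a_k=4  p_k/q_k = 59/5
k=3  a_k=1  p_k/q_k = 71/6
→ (71, 6).  Check: 71²=5041, 140·6²=5040, difference 1.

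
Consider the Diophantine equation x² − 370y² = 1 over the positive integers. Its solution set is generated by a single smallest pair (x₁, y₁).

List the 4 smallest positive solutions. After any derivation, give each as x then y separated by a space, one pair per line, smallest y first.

213859 11118
91471343761 4755368724
39123940210553539 2033956799880714
16734013458886067250241 869959934526623861928

[19; 4,4,38] for √370; ℓ=3 ⇒ convergent index 5
a_0=19:  p_0=19·1+0=19,  q_0=19·0+1=1
a_1=4:  p_1=4·19+1=77,  q_1=4·1+0=4
a_2=4:  p_2=4·77+19=327,  q_2=4·4+1=17
…
a_4=4:  p_4=4·12503+327=50339,  q_4=4·650+17=2617
a_5=4:  p_5=4·50339+12503=213859,  q_5=4·2617+650=11118
(x₁, y₁) = (213859, 11118);  213859² − 370·11118² = 1 ✓
k=2:  x_2 = 213859·213859+370·11118·11118 = 91471343761,  y_2 = 213859·11118+11118·213859 = 4755368724
k=3:  x_3 = 213859·91471343761+370·11118·4755368724 = 39123940210553539,  y_3 = 213859·4755368724+11118·91471343761 = 2033956799880714
k=4:  x_4 = 213859·39123940210553539+370·11118·2033956799880714 = 16734013458886067250241,  y_4 = 213859·2033956799880714+11118·39123940210553539 = 869959934526623861928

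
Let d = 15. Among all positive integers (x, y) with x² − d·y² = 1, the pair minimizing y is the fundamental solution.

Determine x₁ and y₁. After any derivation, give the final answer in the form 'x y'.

4 1

d=15: √d = [3; 1,6] (ℓ=2, even), read p_1/q_1
i=0: a=3 ⇒ p=3, q=1
i=1: a=1 ⇒ p=4, q=1
(x₁, y₁) = (4, 1);  4² − 15·1² = 1 ✓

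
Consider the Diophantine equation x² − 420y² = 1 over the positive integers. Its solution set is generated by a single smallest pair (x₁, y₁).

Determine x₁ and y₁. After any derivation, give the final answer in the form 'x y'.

[20; 2,40] for √420; ℓ=2 ⇒ convergent index 1
i=0: a=20 ⇒ p=20, q=1
i=1: a=2 ⇒ p=41, q=2
(x₁, y₁) = (41, 2);  41² − 420·2² = 1 ✓

41 2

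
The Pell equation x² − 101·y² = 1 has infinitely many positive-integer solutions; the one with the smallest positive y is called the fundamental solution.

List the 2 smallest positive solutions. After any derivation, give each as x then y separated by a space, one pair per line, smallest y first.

201 20
80801 8040

√101 → a₀=10, period (20); ℓ=1 odd so k=1
step 0: (10, 1)  from 10·(1,0) + (0,1)
step 1: (201, 20)  from 20·(10,1) + (1,0)
→ (201, 20).  Check: 201²=40401, 101·20²=40400, difference 1.
k=2:  x_2 = 201·201+101·20·20 = 80801,  y_2 = 201·20+20·201 = 8040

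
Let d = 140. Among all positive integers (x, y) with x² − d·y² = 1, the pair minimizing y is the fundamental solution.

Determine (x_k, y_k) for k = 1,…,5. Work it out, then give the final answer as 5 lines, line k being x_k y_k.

71 6
10081 852
1431431 120978
203253121 17178024
28860511751 2439158430

√140 = [11; 1,4,1,22, …], period ℓ=4 (even) → k=3
a_0=11:  p_0=11·1+0=11,  q_0=11·0+1=1
…
a_2=4:  p_2=4·12+11=59,  q_2=4·1+1=5
a_3=1:  p_3=1·59+12=71,  q_3=1·5+1=6
fundamental: x₁=71, y₁=6  (since 5041 − 140·36 = 1)
(x_2, y_2) = (71·71 + 140·6·6, 71·6 + 6·71) = (10081, 852)
(x_3, y_3) = (71·10081 + 140·6·852, 71·852 + 6·10081) = (1431431, 120978)
(x_4, y_4) = (71·1431431 + 140·6·120978, 71·120978 + 6·1431431) = (203253121, 17178024)
(x_5, y_5) = (71·203253121 + 140·6·17178024, 71·17178024 + 6·203253121) = (28860511751, 2439158430)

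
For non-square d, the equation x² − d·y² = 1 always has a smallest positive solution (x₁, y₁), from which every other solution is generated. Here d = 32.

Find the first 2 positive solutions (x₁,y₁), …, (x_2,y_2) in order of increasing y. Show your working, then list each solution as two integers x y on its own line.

17 3
577 102

√32 → a₀=5, period (1,1,1,10); ℓ=4 even so k=3
a_0=5:  p_0=5·1+0=5,  q_0=5·0+1=1
…
a_2=1:  p_2=1·6+5=11,  q_2=1·1+1=2
a_3=1:  p_3=1·11+6=17,  q_3=1·2+1=3
(x₁, y₁) = (17, 3);  17² − 32·3² = 1 ✓
k=2:  x_2 = 17·17+32·3·3 = 577,  y_2 = 17·3+3·17 = 102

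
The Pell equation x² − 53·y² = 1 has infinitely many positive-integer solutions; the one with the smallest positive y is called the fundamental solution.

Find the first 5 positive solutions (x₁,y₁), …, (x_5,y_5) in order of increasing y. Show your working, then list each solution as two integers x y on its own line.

√53 → a₀=7, period (3,1,1,3,14); ℓ=5 odd so k=9
step 0: (7, 1)  from 7·(1,0) + (0,1)
step 1: (22, 3)  from 3·(7,1) + (1,0)
step 2: (29, 4)  from 1·(22,3) + (7,1)
…
step 4: (182, 25)  from 3·(51,7) + (29,4)
…
step 7: (10578, 1453)  from 1·(7979,1096) + (2599,357)
step 8: (18557, 2549)  from 1·(10578,1453) + (7979,1096)
step 9: (66249, 9100)  from 3·(18557,2549) + (10578,1453)
fundamental: x₁=66249, y₁=9100  (since 4388930001 − 53·82810000 = 1)
(x_2, y_2) = (66249·66249 + 53·9100·9100, 66249·9100 + 9100·66249) = (8777860001, 1205731800)
(x_3, y_3) = (66249·8777860001 + 53·9100·1205731800, 66249·1205731800 + 9100·8777860001) = (1163048894346249, 159757052027300)
(x_4, y_4) = (66249·1163048894346249 + 53·9100·159757052027300, 66249·159757052027300 + 9100·1163048894346249) = (154101652394311440001, 21167489878307463600)
(x_5, y_5) = (66249·154101652394311440001 + 53·9100·21167489878307463600, 66249·21167489878307463600 + 9100·154101652394311440001) = (20418160737778428282906249, 2804650073736225260045500)

66249 9100
8777860001 1205731800
1163048894346249 159757052027300
154101652394311440001 21167489878307463600
20418160737778428282906249 2804650073736225260045500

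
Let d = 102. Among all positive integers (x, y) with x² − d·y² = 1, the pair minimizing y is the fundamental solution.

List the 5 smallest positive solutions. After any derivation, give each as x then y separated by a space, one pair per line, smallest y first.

101 10
20401 2020
4120901 408030
832401601 82420040
168141002501 16648440050

√102 = [10; 10,20, …], period ℓ=2 (even) → k=1
a_0=10:  p_0=10·1+0=10,  q_0=10·0+1=1
a_1=10:  p_1=10·10+1=101,  q_1=10·1+0=10
→ (101, 10).  Check: 101²=10201, 102·10²=10200, difference 1.
k=2:  x_2 = 101·101+102·10·10 = 20401,  y_2 = 101·10+10·101 = 2020
k=3:  x_3 = 101·20401+102·10·2020 = 4120901,  y_3 = 101·2020+10·20401 = 408030
k=4:  x_4 = 101·4120901+102·10·408030 = 832401601,  y_4 = 101·408030+10·4120901 = 82420040
k=5:  x_5 = 101·832401601+102·10·82420040 = 168141002501,  y_5 = 101·82420040+10·832401601 = 16648440050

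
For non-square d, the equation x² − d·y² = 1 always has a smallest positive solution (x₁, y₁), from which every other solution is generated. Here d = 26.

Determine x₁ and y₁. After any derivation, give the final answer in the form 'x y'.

51 10

d=26: √d = [5; 10] (ℓ=1, odd), read p_1/q_1
step 0: (5, 1)  from 5·(1,0) + (0,1)
step 1: (51, 10)  from 10·(5,1) + (1,0)
(x₁, y₁) = (51, 10);  51² − 26·10² = 1 ✓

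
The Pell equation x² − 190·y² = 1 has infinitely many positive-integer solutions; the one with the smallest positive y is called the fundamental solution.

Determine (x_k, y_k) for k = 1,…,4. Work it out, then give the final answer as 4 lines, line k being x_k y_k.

√190 → a₀=13, period (1,3,1,1,1,…,3,1,26); ℓ=14 even so k=13
i=0: a=13 ⇒ p=13, q=1
…
i=2: a=3 ⇒ p=55, q=4
i=3: a=1 ⇒ p=69, q=5
i=4: a=1 ⇒ p=124, q=9
i=5: a=1 ⇒ p=193, q=14
…
i=7: a=2 ⇒ p=1213, q=88
i=8: a=2 ⇒ p=2936, q=213
i=9: a=1 ⇒ p=4149, q=301
i=10: a=1 ⇒ p=7085, q=514
i=11: a=1 ⇒ p=11234, q=815
i=12: a=3 ⇒ p=40787, q=2959
i=13: a=1 ⇒ p=52021, q=3774
→ (52021, 3774).  Check: 52021²=2706184441, 190·3774²=2706184440, difference 1.
(52021+3774√190)^2 = 5412368881 + 392654508√190
(52021+3774√190)^3 = 563113683064981 + 40852560317562√190
(52021+3774√190)^4 = 58587473808034384321 + 4250382080167131096√190

52021 3774
5412368881 392654508
563113683064981 40852560317562
58587473808034384321 4250382080167131096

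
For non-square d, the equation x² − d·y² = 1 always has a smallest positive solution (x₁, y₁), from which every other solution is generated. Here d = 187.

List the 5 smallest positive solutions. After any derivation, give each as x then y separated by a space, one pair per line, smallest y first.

d=187: √d = [13; 1,2,13,2,1,26] (ℓ=6, even), read p_5/q_5
step 0: (13, 1)  from 13·(1,0) + (0,1)
step 1: (14, 1)  from 1·(13,1) + (1,0)
step 2: (41, 3)  from 2·(14,1) + (13,1)
step 3: (547, 40)  from 13·(41,3) + (14,1)
step 4: (1135, 83)  from 2·(547,40) + (41,3)
step 5: (1682, 123)  from 1·(1135,83) + (547,40)
fundamental: x₁=1682, y₁=123  (since 2829124 − 187·15129 = 1)
k=2:  x_2 = 1682·1682+187·123·123 = 5658247,  y_2 = 1682·123+123·1682 = 413772
k=3:  x_3 = 1682·5658247+187·123·413772 = 19034341226,  y_3 = 1682·413772+123·5658247 = 1391928885
k=4:  x_4 = 1682·19034341226+187·123·1391928885 = 64031518226017,  y_4 = 1682·1391928885+123·19034341226 = 4682448355368
k=5:  x_5 = 1682·64031518226017+187·123·4682448355368 = 215402008277979962,  y_5 = 1682·4682448355368+123·64031518226017 = 15751754875529067

1682 123
5658247 413772
19034341226 1391928885
64031518226017 4682448355368
215402008277979962 15751754875529067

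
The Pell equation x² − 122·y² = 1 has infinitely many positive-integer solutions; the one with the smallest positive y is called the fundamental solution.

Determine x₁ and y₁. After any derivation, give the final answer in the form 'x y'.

243 22

√122 → a₀=11, period (22); ℓ=1 odd so k=1
a_0=11:  p_0=11·1+0=11,  q_0=11·0+1=1
a_1=22:  p_1=22·11+1=243,  q_1=22·1+0=22
→ (243, 22).  Check: 243²=59049, 122·22²=59048, difference 1.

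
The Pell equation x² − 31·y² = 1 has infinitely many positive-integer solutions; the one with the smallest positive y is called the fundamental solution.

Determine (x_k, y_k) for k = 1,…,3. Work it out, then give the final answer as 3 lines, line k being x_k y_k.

1520 273
4620799 829920
14047227440 2522956527

[5; 1,1,3,5,3,1,1,10] for √31; ℓ=8 ⇒ convergent index 7
i=0: a=5 ⇒ p=5, q=1
i=1: a=1 ⇒ p=6, q=1
i=2: a=1 ⇒ p=11, q=2
…
i=6: a=1 ⇒ p=863, q=155
i=7: a=1 ⇒ p=1520, q=273
fundamental: x₁=1520, y₁=273  (since 2310400 − 31·74529 = 1)
(x_2, y_2) = (1520·1520 + 31·273·273, 1520·273 + 273·1520) = (4620799, 829920)
(x_3, y_3) = (1520·4620799 + 31·273·829920, 1520·829920 + 273·4620799) = (14047227440, 2522956527)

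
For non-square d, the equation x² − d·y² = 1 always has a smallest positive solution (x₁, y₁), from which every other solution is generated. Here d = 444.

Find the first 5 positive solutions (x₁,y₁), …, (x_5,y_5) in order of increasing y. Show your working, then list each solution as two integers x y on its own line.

d=444: √d = [21; 14,42] (ℓ=2, even), read p_1/q_1
step 0: (21, 1)  from 21·(1,0) + (0,1)
step 1: (295, 14)  from 14·(21,1) + (1,0)
→ (295, 14).  Check: 295²=87025, 444·14²=87024, difference 1.
(x_2, y_2) = (295·295 + 444·14·14, 295·14 + 14·295) = (174049, 8260)
(x_3, y_3) = (295·174049 + 444·14·8260, 295·8260 + 14·174049) = (102688615, 4873386)
(x_4, y_4) = (295·102688615 + 444·14·4873386, 295·4873386 + 14·102688615) = (60586108801, 2875289480)
(x_5, y_5) = (295·60586108801 + 444·14·2875289480, 295·2875289480 + 14·60586108801) = (35745701503975, 1696415919814)

295 14
174049 8260
102688615 4873386
60586108801 2875289480
35745701503975 1696415919814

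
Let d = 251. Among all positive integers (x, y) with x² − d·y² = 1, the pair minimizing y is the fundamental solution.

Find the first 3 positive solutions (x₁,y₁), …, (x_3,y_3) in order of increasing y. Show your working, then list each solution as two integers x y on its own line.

3674890 231957
27009633024199 1704832919460
198514860608593651330 12530146894788486843

√251 = [15; 1,5,2,1,2,…,5,1,30, …], period ℓ=14 (even) → k=13
k=0  a_k=15  p_k/q_k = 15/1
…
k=3  a_k=2  p_k/q_k = 206/13
k=4  a_k=1  p_k/q_k = 301/19
k=5  a_k=2  p_k/q_k = 808/51
k=6  a_k=2  p_k/q_k = 1917/121
…
k=8  a_k=2  p_k/q_k = 61043/3853
k=9  a_k=2  p_k/q_k = 151649/9572
k=10  a_k=1  p_k/q_k = 212692/13425
…
k=12  a_k=5  p_k/q_k = 3097857/195535
k=13  a_k=1  p_k/q_k = 3674890/231957
fundamental: x₁=3674890, y₁=231957  (since 13504816512100 − 251·53804049849 = 1)
n=2: (3674890,231957)∘(3674890,231957) = (3674890·3674890+251·231957·231957, 3674890·231957+231957·3674890) = (27009633024199,1704832919460)
n=3: (27009633024199,1704832919460)∘(3674890,231957) = (3674890·27009633024199+251·231957·1704832919460, 3674890·1704832919460+231957·27009633024199) = (198514860608593651330,12530146894788486843)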